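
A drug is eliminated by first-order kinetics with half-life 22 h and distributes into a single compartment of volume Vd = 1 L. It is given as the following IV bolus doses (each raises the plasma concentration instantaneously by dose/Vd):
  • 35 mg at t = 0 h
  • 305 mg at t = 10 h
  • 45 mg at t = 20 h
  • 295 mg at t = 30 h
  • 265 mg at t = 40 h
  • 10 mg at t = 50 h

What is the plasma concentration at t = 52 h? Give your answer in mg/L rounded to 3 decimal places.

k = ln 2 / 22 = 0.03151 per h
Dose 1 (35 mg at t=0 h): 35·exp(−0.03151·52) = 6.801 mg/L
Dose 2 (305 mg at t=10 h): 305·exp(−0.03151·42) = 81.209 mg/L
Dose 3 (45 mg at t=20 h): 45·exp(−0.03151·32) = 16.419 mg/L
Dose 4 (295 mg at t=30 h): 295·exp(−0.03151·22) = 147.500 mg/L
Dose 5 (265 mg at t=40 h): 265·exp(−0.03151·12) = 181.572 mg/L
Dose 6 (10 mg at t=50 h): 10·exp(−0.03151·2) = 9.389 mg/L
C(52) = 6.801 + 81.209 + 16.419 + 147.500 + 181.572 + 9.389 = 442.890 mg/L

442.890 mg/L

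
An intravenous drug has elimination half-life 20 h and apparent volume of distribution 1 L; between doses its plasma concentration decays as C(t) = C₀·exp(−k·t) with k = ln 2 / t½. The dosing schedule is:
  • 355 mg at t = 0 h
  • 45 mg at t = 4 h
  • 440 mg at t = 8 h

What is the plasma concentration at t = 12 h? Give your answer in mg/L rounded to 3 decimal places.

651.359 mg/L

k = ln 2 / 20 = 0.03466 per h
Dose 1 (355 mg at t=0 h): 355·exp(−0.03466·12) = 234.213 mg/L
Dose 2 (45 mg at t=4 h): 45·exp(−0.03466·8) = 34.104 mg/L
Dose 3 (440 mg at t=8 h): 440·exp(−0.03466·4) = 383.042 mg/L
C(12) = 234.213 + 34.104 + 383.042 = 651.359 mg/L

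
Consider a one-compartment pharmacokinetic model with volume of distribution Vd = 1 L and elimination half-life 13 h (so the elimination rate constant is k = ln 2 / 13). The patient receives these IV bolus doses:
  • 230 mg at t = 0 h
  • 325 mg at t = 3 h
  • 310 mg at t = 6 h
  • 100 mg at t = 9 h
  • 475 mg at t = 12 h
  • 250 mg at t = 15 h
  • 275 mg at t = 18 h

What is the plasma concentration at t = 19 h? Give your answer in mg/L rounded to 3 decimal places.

k = ln 2 / 13 = 0.05332 per h
Dose 1 (230 mg at t=0 h): 230·exp(−0.05332·19) = 83.514 mg/L
Dose 2 (325 mg at t=3 h): 325·exp(−0.05332·16) = 138.479 mg/L
Dose 3 (310 mg at t=6 h): 310·exp(−0.05332·13) = 155.000 mg/L
Dose 4 (100 mg at t=9 h): 100·exp(−0.05332·10) = 58.673 mg/L
Dose 5 (475 mg at t=12 h): 475·exp(−0.05332·7) = 327.040 mg/L
Dose 6 (250 mg at t=15 h): 250·exp(−0.05332·4) = 201.983 mg/L
Dose 7 (275 mg at t=18 h): 275·exp(−0.05332·1) = 260.721 mg/L
C(19) = 83.514 + 138.479 + 155.000 + 58.673 + 327.040 + 201.983 + 260.721 = 1225.411 mg/L

1225.411 mg/L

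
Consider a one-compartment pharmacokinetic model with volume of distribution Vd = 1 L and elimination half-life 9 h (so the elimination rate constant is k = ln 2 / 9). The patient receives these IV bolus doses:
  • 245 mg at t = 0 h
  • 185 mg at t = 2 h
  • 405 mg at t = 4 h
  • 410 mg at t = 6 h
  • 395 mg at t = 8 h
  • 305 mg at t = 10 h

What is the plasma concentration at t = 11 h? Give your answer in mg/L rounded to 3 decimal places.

1308.600 mg/L

k = ln 2 / 9 = 0.07702 per h
Dose 1 (245 mg at t=0 h): 245·exp(−0.07702·11) = 105.012 mg/L
Dose 2 (185 mg at t=2 h): 185·exp(−0.07702·9) = 92.500 mg/L
Dose 3 (405 mg at t=4 h): 405·exp(−0.07702·7) = 236.222 mg/L
Dose 4 (410 mg at t=6 h): 410·exp(−0.07702·5) = 278.962 mg/L
Dose 5 (395 mg at t=8 h): 395·exp(−0.07702·3) = 313.512 mg/L
Dose 6 (305 mg at t=10 h): 305·exp(−0.07702·1) = 282.392 mg/L
C(11) = 105.012 + 92.500 + 236.222 + 278.962 + 313.512 + 282.392 = 1308.600 mg/L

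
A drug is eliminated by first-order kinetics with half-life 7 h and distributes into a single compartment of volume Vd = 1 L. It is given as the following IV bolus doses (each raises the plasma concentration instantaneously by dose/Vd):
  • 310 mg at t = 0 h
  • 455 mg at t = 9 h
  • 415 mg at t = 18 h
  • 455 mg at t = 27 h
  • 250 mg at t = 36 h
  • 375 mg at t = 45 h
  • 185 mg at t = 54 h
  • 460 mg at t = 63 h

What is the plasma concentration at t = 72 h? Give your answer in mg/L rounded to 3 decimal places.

k = ln 2 / 7 = 0.09902 per h
Dose 1 (310 mg at t=0 h): 310·exp(−0.09902·72) = 0.248 mg/L
Dose 2 (455 mg at t=9 h): 455·exp(−0.09902·63) = 0.889 mg/L
Dose 3 (415 mg at t=18 h): 415·exp(−0.09902·54) = 1.976 mg/L
Dose 4 (455 mg at t=27 h): 455·exp(−0.09902·45) = 5.282 mg/L
Dose 5 (250 mg at t=36 h): 250·exp(−0.09902·36) = 7.076 mg/L
Dose 6 (375 mg at t=45 h): 375·exp(−0.09902·27) = 25.877 mg/L
Dose 7 (185 mg at t=54 h): 185·exp(−0.09902·18) = 31.124 mg/L
Dose 8 (460 mg at t=63 h): 460·exp(−0.09902·9) = 188.677 mg/L
C(72) = 0.248 + 0.889 + 1.976 + 5.282 + 7.076 + 25.877 + 31.124 + 188.677 = 261.150 mg/L

261.150 mg/L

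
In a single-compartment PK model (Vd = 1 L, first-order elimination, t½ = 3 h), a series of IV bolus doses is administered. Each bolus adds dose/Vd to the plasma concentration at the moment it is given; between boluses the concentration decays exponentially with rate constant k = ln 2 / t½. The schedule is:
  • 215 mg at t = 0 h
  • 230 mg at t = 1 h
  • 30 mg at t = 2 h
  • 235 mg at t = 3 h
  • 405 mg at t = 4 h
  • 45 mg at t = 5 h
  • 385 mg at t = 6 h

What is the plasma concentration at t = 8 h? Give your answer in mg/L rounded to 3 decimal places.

586.778 mg/L

k = ln 2 / 3 = 0.23105 per h
Dose 1 (215 mg at t=0 h): 215·exp(−0.23105·8) = 33.860 mg/L
Dose 2 (230 mg at t=1 h): 230·exp(−0.23105·7) = 45.638 mg/L
Dose 3 (30 mg at t=2 h): 30·exp(−0.23105·6) = 7.500 mg/L
Dose 4 (235 mg at t=3 h): 235·exp(−0.23105·5) = 74.020 mg/L
Dose 5 (405 mg at t=4 h): 405·exp(−0.23105·4) = 160.724 mg/L
Dose 6 (45 mg at t=5 h): 45·exp(−0.23105·3) = 22.500 mg/L
Dose 7 (385 mg at t=6 h): 385·exp(−0.23105·2) = 242.535 mg/L
C(8) = 33.860 + 45.638 + 7.500 + 74.020 + 160.724 + 22.500 + 242.535 = 586.778 mg/L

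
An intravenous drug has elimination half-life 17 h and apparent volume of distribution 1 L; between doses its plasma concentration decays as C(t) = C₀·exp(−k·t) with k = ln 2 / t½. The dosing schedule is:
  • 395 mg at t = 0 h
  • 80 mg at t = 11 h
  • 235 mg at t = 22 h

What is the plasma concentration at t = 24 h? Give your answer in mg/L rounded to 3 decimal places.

k = ln 2 / 17 = 0.04077 per h
Dose 1 (395 mg at t=0 h): 395·exp(−0.04077·24) = 148.461 mg/L
Dose 2 (80 mg at t=11 h): 80·exp(−0.04077·13) = 47.086 mg/L
Dose 3 (235 mg at t=22 h): 235·exp(−0.04077·2) = 216.597 mg/L
C(24) = 148.461 + 47.086 + 216.597 = 412.144 mg/L

412.144 mg/L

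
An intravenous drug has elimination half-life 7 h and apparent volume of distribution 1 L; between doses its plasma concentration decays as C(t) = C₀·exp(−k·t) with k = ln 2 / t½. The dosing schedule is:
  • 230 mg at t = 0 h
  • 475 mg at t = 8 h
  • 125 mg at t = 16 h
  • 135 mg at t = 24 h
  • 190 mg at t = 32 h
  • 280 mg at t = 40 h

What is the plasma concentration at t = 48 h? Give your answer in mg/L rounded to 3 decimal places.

k = ln 2 / 7 = 0.09902 per h
Dose 1 (230 mg at t=0 h): 230·exp(−0.09902·48) = 1.984 mg/L
Dose 2 (475 mg at t=8 h): 475·exp(−0.09902·40) = 9.047 mg/L
Dose 3 (125 mg at t=16 h): 125·exp(−0.09902·32) = 5.257 mg/L
Dose 4 (135 mg at t=24 h): 135·exp(−0.09902·24) = 12.538 mg/L
Dose 5 (190 mg at t=32 h): 190·exp(−0.09902·16) = 38.966 mg/L
Dose 6 (280 mg at t=40 h): 280·exp(−0.09902·8) = 126.801 mg/L
C(48) = 1.984 + 9.047 + 5.257 + 12.538 + 38.966 + 126.801 = 194.594 mg/L

194.594 mg/L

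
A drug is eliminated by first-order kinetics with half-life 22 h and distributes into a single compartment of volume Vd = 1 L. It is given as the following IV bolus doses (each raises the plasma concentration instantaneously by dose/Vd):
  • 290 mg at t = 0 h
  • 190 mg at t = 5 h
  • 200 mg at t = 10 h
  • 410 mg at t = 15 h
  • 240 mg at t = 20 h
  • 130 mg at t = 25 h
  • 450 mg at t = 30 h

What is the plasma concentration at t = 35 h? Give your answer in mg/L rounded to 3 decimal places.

1108.307 mg/L

k = ln 2 / 22 = 0.03151 per h
Dose 1 (290 mg at t=0 h): 290·exp(−0.03151·35) = 96.269 mg/L
Dose 2 (190 mg at t=5 h): 190·exp(−0.03151·30) = 73.834 mg/L
Dose 3 (200 mg at t=10 h): 200·exp(−0.03151·25) = 90.981 mg/L
Dose 4 (410 mg at t=15 h): 410·exp(−0.03151·20) = 218.333 mg/L
Dose 5 (240 mg at t=20 h): 240·exp(−0.03151·15) = 149.611 mg/L
Dose 6 (130 mg at t=25 h): 130·exp(−0.03151·10) = 94.866 mg/L
Dose 7 (450 mg at t=30 h): 450·exp(−0.03151·5) = 384.412 mg/L
C(35) = 96.269 + 73.834 + 90.981 + 218.333 + 149.611 + 94.866 + 384.412 = 1108.307 mg/L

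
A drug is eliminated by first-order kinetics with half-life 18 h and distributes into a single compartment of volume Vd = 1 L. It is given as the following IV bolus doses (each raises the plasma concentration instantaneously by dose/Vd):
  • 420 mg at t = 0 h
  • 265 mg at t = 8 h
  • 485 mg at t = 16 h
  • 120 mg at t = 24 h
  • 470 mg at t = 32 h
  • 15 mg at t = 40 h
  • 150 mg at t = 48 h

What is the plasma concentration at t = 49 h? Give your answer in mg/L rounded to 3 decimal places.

k = ln 2 / 18 = 0.03851 per h
Dose 1 (420 mg at t=0 h): 420·exp(−0.03851·49) = 63.647 mg/L
Dose 2 (265 mg at t=8 h): 265·exp(−0.03851·41) = 54.647 mg/L
Dose 3 (485 mg at t=16 h): 485·exp(−0.03851·33) = 136.099 mg/L
Dose 4 (120 mg at t=24 h): 120·exp(−0.03851·25) = 45.823 mg/L
Dose 5 (470 mg at t=32 h): 470·exp(−0.03851·17) = 244.226 mg/L
Dose 6 (15 mg at t=40 h): 15·exp(−0.03851·9) = 10.607 mg/L
Dose 7 (150 mg at t=48 h): 150·exp(−0.03851·1) = 144.334 mg/L
C(49) = 63.647 + 54.647 + 136.099 + 45.823 + 244.226 + 10.607 + 144.334 = 699.382 mg/L

699.382 mg/L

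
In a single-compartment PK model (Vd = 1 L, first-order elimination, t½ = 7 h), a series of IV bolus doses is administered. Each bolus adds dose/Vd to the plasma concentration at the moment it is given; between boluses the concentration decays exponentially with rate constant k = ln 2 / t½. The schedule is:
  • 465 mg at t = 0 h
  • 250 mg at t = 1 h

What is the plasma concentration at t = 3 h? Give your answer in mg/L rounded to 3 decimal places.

k = ln 2 / 7 = 0.09902 per h
Dose 1 (465 mg at t=0 h): 465·exp(−0.09902·3) = 345.494 mg/L
Dose 2 (250 mg at t=1 h): 250·exp(−0.09902·2) = 205.084 mg/L
C(3) = 345.494 + 205.084 = 550.578 mg/L

550.578 mg/L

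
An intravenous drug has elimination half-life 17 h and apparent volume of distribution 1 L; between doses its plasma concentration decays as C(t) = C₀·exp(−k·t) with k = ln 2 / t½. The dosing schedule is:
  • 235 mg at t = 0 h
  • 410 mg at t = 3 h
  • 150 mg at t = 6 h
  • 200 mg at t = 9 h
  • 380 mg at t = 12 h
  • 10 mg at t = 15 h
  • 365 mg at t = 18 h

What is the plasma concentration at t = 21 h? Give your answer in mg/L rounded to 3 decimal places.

1094.697 mg/L

k = ln 2 / 17 = 0.04077 per h
Dose 1 (235 mg at t=0 h): 235·exp(−0.04077·21) = 99.818 mg/L
Dose 2 (410 mg at t=3 h): 410·exp(−0.04077·18) = 196.810 mg/L
Dose 3 (150 mg at t=6 h): 150·exp(−0.04077·15) = 81.372 mg/L
Dose 4 (200 mg at t=9 h): 200·exp(−0.04077·12) = 122.613 mg/L
Dose 5 (380 mg at t=12 h): 380·exp(−0.04077·9) = 263.278 mg/L
Dose 6 (10 mg at t=15 h): 10·exp(−0.04077·6) = 7.830 mg/L
Dose 7 (365 mg at t=18 h): 365·exp(−0.04077·3) = 322.976 mg/L
C(21) = 99.818 + 196.810 + 81.372 + 122.613 + 263.278 + 7.830 + 322.976 = 1094.697 mg/L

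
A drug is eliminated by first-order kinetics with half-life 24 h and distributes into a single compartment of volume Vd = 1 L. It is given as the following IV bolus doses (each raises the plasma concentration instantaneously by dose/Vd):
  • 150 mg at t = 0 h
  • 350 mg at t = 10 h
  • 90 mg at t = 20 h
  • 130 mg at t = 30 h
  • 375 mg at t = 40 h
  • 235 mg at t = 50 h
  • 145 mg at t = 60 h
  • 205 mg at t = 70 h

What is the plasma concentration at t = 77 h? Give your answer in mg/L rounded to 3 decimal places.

610.354 mg/L

k = ln 2 / 24 = 0.02888 per h
Dose 1 (150 mg at t=0 h): 150·exp(−0.02888·77) = 16.229 mg/L
Dose 2 (350 mg at t=10 h): 350·exp(−0.02888·67) = 50.547 mg/L
Dose 3 (90 mg at t=20 h): 90·exp(−0.02888·57) = 17.350 mg/L
Dose 4 (130 mg at t=30 h): 130·exp(−0.02888·47) = 33.452 mg/L
Dose 5 (375 mg at t=40 h): 375·exp(−0.02888·37) = 128.808 mg/L
Dose 6 (235 mg at t=50 h): 235·exp(−0.02888·27) = 107.748 mg/L
Dose 7 (145 mg at t=60 h): 145·exp(−0.02888·17) = 88.744 mg/L
Dose 8 (205 mg at t=70 h): 205·exp(−0.02888·7) = 167.476 mg/L
C(77) = 16.229 + 50.547 + 17.350 + 33.452 + 128.808 + 107.748 + 88.744 + 167.476 = 610.354 mg/L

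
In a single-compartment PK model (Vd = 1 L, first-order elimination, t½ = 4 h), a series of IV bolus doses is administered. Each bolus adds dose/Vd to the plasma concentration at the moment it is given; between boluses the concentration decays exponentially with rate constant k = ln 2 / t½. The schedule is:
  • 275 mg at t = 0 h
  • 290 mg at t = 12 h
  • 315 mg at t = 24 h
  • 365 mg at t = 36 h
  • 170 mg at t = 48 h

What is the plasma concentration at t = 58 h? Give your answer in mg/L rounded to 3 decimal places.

39.100 mg/L

k = ln 2 / 4 = 0.17329 per h
Dose 1 (275 mg at t=0 h): 275·exp(−0.17329·58) = 0.012 mg/L
Dose 2 (290 mg at t=12 h): 290·exp(−0.17329·46) = 0.100 mg/L
Dose 3 (315 mg at t=24 h): 315·exp(−0.17329·34) = 0.870 mg/L
Dose 4 (365 mg at t=36 h): 365·exp(−0.17329·22) = 8.065 mg/L
Dose 5 (170 mg at t=48 h): 170·exp(−0.17329·10) = 30.052 mg/L
C(58) = 0.012 + 0.100 + 0.870 + 8.065 + 30.052 = 39.100 mg/L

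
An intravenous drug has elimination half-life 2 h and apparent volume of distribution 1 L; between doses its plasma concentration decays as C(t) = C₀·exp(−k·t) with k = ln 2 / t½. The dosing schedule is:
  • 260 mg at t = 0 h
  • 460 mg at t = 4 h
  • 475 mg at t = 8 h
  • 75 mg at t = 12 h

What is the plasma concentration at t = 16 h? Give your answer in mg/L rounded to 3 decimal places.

k = ln 2 / 2 = 0.34657 per h
Dose 1 (260 mg at t=0 h): 260·exp(−0.34657·16) = 1.016 mg/L
Dose 2 (460 mg at t=4 h): 460·exp(−0.34657·12) = 7.188 mg/L
Dose 3 (475 mg at t=8 h): 475·exp(−0.34657·8) = 29.688 mg/L
Dose 4 (75 mg at t=12 h): 75·exp(−0.34657·4) = 18.750 mg/L
C(16) = 1.016 + 7.188 + 29.688 + 18.750 = 56.641 mg/L

56.641 mg/L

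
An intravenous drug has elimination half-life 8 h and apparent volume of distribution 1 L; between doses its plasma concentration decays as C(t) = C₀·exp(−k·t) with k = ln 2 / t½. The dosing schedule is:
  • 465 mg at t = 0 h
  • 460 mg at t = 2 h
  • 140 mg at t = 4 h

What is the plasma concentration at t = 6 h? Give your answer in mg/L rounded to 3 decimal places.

719.485 mg/L

k = ln 2 / 8 = 0.08664 per h
Dose 1 (465 mg at t=0 h): 465·exp(−0.08664·6) = 276.491 mg/L
Dose 2 (460 mg at t=2 h): 460·exp(−0.08664·4) = 325.269 mg/L
Dose 3 (140 mg at t=4 h): 140·exp(−0.08664·2) = 117.725 mg/L
C(6) = 276.491 + 325.269 + 117.725 = 719.485 mg/L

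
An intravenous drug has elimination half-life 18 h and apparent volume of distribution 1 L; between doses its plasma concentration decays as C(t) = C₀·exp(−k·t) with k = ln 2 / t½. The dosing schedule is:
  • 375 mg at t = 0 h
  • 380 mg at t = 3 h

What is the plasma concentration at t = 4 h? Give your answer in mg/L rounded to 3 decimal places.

687.112 mg/L

k = ln 2 / 18 = 0.03851 per h
Dose 1 (375 mg at t=0 h): 375·exp(−0.03851·4) = 321.466 mg/L
Dose 2 (380 mg at t=3 h): 380·exp(−0.03851·1) = 365.645 mg/L
C(4) = 321.466 + 365.645 = 687.112 mg/L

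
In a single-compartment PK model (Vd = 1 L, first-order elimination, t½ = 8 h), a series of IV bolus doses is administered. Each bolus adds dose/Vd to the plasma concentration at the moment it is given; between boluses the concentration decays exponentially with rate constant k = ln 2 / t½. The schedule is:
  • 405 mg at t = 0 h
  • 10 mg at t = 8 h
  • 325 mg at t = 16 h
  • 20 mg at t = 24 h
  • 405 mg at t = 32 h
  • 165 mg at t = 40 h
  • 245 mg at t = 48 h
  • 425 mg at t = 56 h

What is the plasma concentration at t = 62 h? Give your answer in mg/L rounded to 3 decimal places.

k = ln 2 / 8 = 0.08664 per h
Dose 1 (405 mg at t=0 h): 405·exp(−0.08664·62) = 1.881 mg/L
Dose 2 (10 mg at t=8 h): 10·exp(−0.08664·54) = 0.093 mg/L
Dose 3 (325 mg at t=16 h): 325·exp(−0.08664·46) = 6.039 mg/L
Dose 4 (20 mg at t=24 h): 20·exp(−0.08664·38) = 0.743 mg/L
Dose 5 (405 mg at t=32 h): 405·exp(−0.08664·30) = 30.102 mg/L
Dose 6 (165 mg at t=40 h): 165·exp(−0.08664·22) = 24.527 mg/L
Dose 7 (245 mg at t=48 h): 245·exp(−0.08664·14) = 72.839 mg/L
Dose 8 (425 mg at t=56 h): 425·exp(−0.08664·6) = 252.707 mg/L
C(62) = 1.881 + 0.093 + 6.039 + 0.743 + 30.102 + 24.527 + 72.839 + 252.707 = 388.931 mg/L

388.931 mg/L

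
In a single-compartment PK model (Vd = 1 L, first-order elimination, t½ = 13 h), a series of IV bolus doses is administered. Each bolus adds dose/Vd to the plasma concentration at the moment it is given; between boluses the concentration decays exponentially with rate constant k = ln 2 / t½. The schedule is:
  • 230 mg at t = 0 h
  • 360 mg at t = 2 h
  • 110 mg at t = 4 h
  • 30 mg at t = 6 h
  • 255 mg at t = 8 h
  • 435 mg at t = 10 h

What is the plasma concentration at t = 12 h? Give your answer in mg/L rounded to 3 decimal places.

k = ln 2 / 13 = 0.05332 per h
Dose 1 (230 mg at t=0 h): 230·exp(−0.05332·12) = 121.298 mg/L
Dose 2 (360 mg at t=2 h): 360·exp(−0.05332·10) = 211.223 mg/L
Dose 3 (110 mg at t=4 h): 110·exp(−0.05332·8) = 71.803 mg/L
Dose 4 (30 mg at t=6 h): 30·exp(−0.05332·6) = 21.786 mg/L
Dose 5 (255 mg at t=8 h): 255·exp(−0.05332·4) = 206.023 mg/L
Dose 6 (435 mg at t=10 h): 435·exp(−0.05332·2) = 391.000 mg/L
C(12) = 121.298 + 211.223 + 71.803 + 21.786 + 206.023 + 391.000 = 1023.134 mg/L

1023.134 mg/L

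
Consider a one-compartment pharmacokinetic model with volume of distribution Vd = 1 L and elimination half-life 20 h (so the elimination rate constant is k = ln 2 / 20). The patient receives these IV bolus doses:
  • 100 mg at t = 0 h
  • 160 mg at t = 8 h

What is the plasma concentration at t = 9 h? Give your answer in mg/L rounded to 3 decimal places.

227.754 mg/L

k = ln 2 / 20 = 0.03466 per h
Dose 1 (100 mg at t=0 h): 100·exp(−0.03466·9) = 73.204 mg/L
Dose 2 (160 mg at t=8 h): 160·exp(−0.03466·1) = 154.550 mg/L
C(9) = 73.204 + 154.550 = 227.754 mg/L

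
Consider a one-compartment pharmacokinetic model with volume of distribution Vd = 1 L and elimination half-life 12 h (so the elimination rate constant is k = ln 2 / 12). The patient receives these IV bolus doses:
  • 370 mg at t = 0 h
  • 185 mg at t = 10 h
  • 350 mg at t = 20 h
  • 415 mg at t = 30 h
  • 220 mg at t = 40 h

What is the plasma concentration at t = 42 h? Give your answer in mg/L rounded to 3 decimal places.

563.553 mg/L

k = ln 2 / 12 = 0.05776 per h
Dose 1 (370 mg at t=0 h): 370·exp(−0.05776·42) = 32.704 mg/L
Dose 2 (185 mg at t=10 h): 185·exp(−0.05776·32) = 29.136 mg/L
Dose 3 (350 mg at t=20 h): 350·exp(−0.05776·22) = 98.215 mg/L
Dose 4 (415 mg at t=30 h): 415·exp(−0.05776·12) = 207.500 mg/L
Dose 5 (220 mg at t=40 h): 220·exp(−0.05776·2) = 195.998 mg/L
C(42) = 32.704 + 29.136 + 98.215 + 207.500 + 195.998 = 563.553 mg/L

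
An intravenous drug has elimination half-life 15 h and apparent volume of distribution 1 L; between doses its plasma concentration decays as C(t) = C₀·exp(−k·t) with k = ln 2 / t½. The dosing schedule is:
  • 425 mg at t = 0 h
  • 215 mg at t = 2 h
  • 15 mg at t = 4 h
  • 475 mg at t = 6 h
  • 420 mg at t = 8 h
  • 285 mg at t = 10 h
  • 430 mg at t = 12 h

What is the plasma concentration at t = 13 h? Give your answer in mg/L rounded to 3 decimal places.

1708.066 mg/L

k = ln 2 / 15 = 0.04621 per h
Dose 1 (425 mg at t=0 h): 425·exp(−0.04621·13) = 233.075 mg/L
Dose 2 (215 mg at t=2 h): 215·exp(−0.04621·11) = 129.325 mg/L
Dose 3 (15 mg at t=4 h): 15·exp(−0.04621·9) = 9.896 mg/L
Dose 4 (475 mg at t=6 h): 475·exp(−0.04621·7) = 343.726 mg/L
Dose 5 (420 mg at t=8 h): 420·exp(−0.04621·5) = 333.354 mg/L
Dose 6 (285 mg at t=10 h): 285·exp(−0.04621·3) = 248.107 mg/L
Dose 7 (430 mg at t=12 h): 430·exp(−0.04621·1) = 410.582 mg/L
C(13) = 233.075 + 129.325 + 9.896 + 343.726 + 333.354 + 248.107 + 410.582 = 1708.066 mg/L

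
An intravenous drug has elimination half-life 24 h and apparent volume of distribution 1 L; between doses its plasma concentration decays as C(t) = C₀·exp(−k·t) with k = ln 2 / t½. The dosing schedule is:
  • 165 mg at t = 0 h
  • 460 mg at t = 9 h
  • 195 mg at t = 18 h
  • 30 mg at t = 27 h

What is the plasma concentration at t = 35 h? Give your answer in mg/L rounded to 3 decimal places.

420.293 mg/L

k = ln 2 / 24 = 0.02888 per h
Dose 1 (165 mg at t=0 h): 165·exp(−0.02888·35) = 60.046 mg/L
Dose 2 (460 mg at t=9 h): 460·exp(−0.02888·26) = 217.091 mg/L
Dose 3 (195 mg at t=18 h): 195·exp(−0.02888·17) = 119.345 mg/L
Dose 4 (30 mg at t=27 h): 30·exp(−0.02888·8) = 23.811 mg/L
C(35) = 60.046 + 217.091 + 119.345 + 23.811 = 420.293 mg/L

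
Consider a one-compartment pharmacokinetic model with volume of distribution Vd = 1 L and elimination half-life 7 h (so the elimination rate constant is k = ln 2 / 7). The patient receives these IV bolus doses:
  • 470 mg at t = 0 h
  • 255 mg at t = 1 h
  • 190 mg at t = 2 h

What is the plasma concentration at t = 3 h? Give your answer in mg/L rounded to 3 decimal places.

730.482 mg/L

k = ln 2 / 7 = 0.09902 per h
Dose 1 (470 mg at t=0 h): 470·exp(−0.09902·3) = 349.209 mg/L
Dose 2 (255 mg at t=1 h): 255·exp(−0.09902·2) = 209.186 mg/L
Dose 3 (190 mg at t=2 h): 190·exp(−0.09902·1) = 172.087 mg/L
C(3) = 349.209 + 209.186 + 172.087 = 730.482 mg/L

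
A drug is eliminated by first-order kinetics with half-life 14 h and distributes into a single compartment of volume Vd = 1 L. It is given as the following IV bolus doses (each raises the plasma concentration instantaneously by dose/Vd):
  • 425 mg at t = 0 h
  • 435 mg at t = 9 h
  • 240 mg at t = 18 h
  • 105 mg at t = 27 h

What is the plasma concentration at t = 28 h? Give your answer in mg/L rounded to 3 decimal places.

522.264 mg/L

k = ln 2 / 14 = 0.04951 per h
Dose 1 (425 mg at t=0 h): 425·exp(−0.04951·28) = 106.250 mg/L
Dose 2 (435 mg at t=9 h): 435·exp(−0.04951·19) = 169.804 mg/L
Dose 3 (240 mg at t=18 h): 240·exp(−0.04951·10) = 146.282 mg/L
Dose 4 (105 mg at t=27 h): 105·exp(−0.04951·1) = 99.928 mg/L
C(28) = 106.250 + 169.804 + 146.282 + 99.928 = 522.264 mg/L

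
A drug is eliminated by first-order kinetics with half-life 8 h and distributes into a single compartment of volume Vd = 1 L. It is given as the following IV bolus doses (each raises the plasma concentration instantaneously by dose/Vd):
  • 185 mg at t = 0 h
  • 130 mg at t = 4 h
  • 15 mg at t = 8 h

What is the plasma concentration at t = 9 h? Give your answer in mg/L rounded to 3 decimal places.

182.873 mg/L

k = ln 2 / 8 = 0.08664 per h
Dose 1 (185 mg at t=0 h): 185·exp(−0.08664·9) = 84.823 mg/L
Dose 2 (130 mg at t=4 h): 130·exp(−0.08664·5) = 84.295 mg/L
Dose 3 (15 mg at t=8 h): 15·exp(−0.08664·1) = 13.755 mg/L
C(9) = 84.823 + 84.295 + 13.755 = 182.873 mg/L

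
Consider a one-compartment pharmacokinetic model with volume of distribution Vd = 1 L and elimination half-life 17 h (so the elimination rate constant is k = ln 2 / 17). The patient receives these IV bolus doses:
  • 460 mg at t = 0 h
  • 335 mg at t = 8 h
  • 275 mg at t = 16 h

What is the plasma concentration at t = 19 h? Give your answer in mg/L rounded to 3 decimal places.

k = ln 2 / 17 = 0.04077 per h
Dose 1 (460 mg at t=0 h): 460·exp(−0.04077·19) = 211.989 mg/L
Dose 2 (335 mg at t=8 h): 335·exp(−0.04077·11) = 213.925 mg/L
Dose 3 (275 mg at t=16 h): 275·exp(−0.04077·3) = 243.338 mg/L
C(19) = 211.989 + 213.925 + 243.338 = 669.251 mg/L

669.251 mg/L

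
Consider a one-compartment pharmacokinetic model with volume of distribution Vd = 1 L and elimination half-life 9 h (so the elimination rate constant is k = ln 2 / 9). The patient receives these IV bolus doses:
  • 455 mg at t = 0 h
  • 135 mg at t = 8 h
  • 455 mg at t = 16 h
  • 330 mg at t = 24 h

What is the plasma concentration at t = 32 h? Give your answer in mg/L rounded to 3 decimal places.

k = ln 2 / 9 = 0.07702 per h
Dose 1 (455 mg at t=0 h): 455·exp(−0.07702·32) = 38.697 mg/L
Dose 2 (135 mg at t=8 h): 135·exp(−0.07702·24) = 21.261 mg/L
Dose 3 (455 mg at t=16 h): 455·exp(−0.07702·16) = 132.693 mg/L
Dose 4 (330 mg at t=24 h): 330·exp(−0.07702·8) = 178.210 mg/L
C(32) = 38.697 + 21.261 + 132.693 + 178.210 = 370.861 mg/L

370.861 mg/L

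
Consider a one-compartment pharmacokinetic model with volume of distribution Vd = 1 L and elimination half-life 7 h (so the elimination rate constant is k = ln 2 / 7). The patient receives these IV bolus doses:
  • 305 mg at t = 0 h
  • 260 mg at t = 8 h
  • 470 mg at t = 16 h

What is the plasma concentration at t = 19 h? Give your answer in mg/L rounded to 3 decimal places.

483.167 mg/L

k = ln 2 / 7 = 0.09902 per h
Dose 1 (305 mg at t=0 h): 305·exp(−0.09902·19) = 46.475 mg/L
Dose 2 (260 mg at t=8 h): 260·exp(−0.09902·11) = 87.484 mg/L
Dose 3 (470 mg at t=16 h): 470·exp(−0.09902·3) = 349.209 mg/L
C(19) = 46.475 + 87.484 + 349.209 = 483.167 mg/L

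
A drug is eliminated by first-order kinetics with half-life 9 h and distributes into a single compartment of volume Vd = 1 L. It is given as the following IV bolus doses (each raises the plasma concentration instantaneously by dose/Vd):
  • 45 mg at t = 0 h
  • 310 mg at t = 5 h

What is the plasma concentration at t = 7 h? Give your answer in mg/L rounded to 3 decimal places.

k = ln 2 / 9 = 0.07702 per h
Dose 1 (45 mg at t=0 h): 45·exp(−0.07702·7) = 26.247 mg/L
Dose 2 (310 mg at t=5 h): 310·exp(−0.07702·2) = 265.746 mg/L
C(7) = 26.247 + 265.746 = 291.993 mg/L

291.993 mg/L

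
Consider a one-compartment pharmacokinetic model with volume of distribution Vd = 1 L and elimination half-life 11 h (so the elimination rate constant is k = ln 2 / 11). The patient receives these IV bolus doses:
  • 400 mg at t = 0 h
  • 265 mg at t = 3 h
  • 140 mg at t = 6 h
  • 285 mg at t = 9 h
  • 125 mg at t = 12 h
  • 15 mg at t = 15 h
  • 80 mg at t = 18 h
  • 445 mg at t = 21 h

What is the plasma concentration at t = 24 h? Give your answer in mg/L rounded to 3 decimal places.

k = ln 2 / 11 = 0.06301 per h
Dose 1 (400 mg at t=0 h): 400·exp(−0.06301·24) = 88.159 mg/L
Dose 2 (265 mg at t=3 h): 265·exp(−0.06301·21) = 70.559 mg/L
Dose 3 (140 mg at t=6 h): 140·exp(−0.06301·18) = 45.033 mg/L
Dose 4 (285 mg at t=9 h): 285·exp(−0.06301·15) = 110.751 mg/L
Dose 5 (125 mg at t=12 h): 125·exp(−0.06301·12) = 58.683 mg/L
Dose 6 (15 mg at t=15 h): 15·exp(−0.06301·9) = 8.507 mg/L
Dose 7 (80 mg at t=18 h): 80·exp(−0.06301·6) = 54.814 mg/L
Dose 8 (445 mg at t=21 h): 445·exp(−0.06301·3) = 368.350 mg/L
C(24) = 88.159 + 70.559 + 45.033 + 110.751 + 58.683 + 8.507 + 54.814 + 368.350 = 804.858 mg/L

804.858 mg/L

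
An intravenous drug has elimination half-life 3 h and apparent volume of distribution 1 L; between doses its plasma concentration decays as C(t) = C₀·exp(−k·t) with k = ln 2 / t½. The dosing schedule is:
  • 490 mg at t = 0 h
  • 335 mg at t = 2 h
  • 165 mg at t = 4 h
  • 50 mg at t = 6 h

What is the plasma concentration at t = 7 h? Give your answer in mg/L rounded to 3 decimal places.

k = ln 2 / 3 = 0.23105 per h
Dose 1 (490 mg at t=0 h): 490·exp(−0.23105·7) = 97.228 mg/L
Dose 2 (335 mg at t=2 h): 335·exp(−0.23105·5) = 105.518 mg/L
Dose 3 (165 mg at t=4 h): 165·exp(−0.23105·3) = 82.500 mg/L
Dose 4 (50 mg at t=6 h): 50·exp(−0.23105·1) = 39.685 mg/L
C(7) = 97.228 + 105.518 + 82.500 + 39.685 = 324.932 mg/L

324.932 mg/L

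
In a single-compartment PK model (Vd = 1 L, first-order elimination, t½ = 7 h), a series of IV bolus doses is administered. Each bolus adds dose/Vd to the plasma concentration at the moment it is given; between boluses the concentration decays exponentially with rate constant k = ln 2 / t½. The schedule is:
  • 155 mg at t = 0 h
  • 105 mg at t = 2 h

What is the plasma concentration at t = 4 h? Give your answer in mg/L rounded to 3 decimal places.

k = ln 2 / 7 = 0.09902 per h
Dose 1 (155 mg at t=0 h): 155·exp(−0.09902·4) = 104.307 mg/L
Dose 2 (105 mg at t=2 h): 105·exp(−0.09902·2) = 86.135 mg/L
C(4) = 104.307 + 86.135 = 190.442 mg/L

190.442 mg/L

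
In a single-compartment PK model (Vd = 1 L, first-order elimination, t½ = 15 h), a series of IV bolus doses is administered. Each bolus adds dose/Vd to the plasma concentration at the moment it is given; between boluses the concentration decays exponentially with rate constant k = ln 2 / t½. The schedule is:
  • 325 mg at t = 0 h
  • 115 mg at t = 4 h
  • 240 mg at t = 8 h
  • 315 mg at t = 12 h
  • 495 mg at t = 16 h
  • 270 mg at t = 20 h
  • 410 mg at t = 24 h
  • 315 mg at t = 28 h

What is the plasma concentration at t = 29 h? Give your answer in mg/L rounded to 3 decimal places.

k = ln 2 / 15 = 0.04621 per h
Dose 1 (325 mg at t=0 h): 325·exp(−0.04621·29) = 85.093 mg/L
Dose 2 (115 mg at t=4 h): 115·exp(−0.04621·25) = 36.223 mg/L
Dose 3 (240 mg at t=8 h): 240·exp(−0.04621·21) = 90.943 mg/L
Dose 4 (315 mg at t=12 h): 315·exp(−0.04621·17) = 143.596 mg/L
Dose 5 (495 mg at t=16 h): 495·exp(−0.04621·13) = 271.464 mg/L
Dose 6 (270 mg at t=20 h): 270·exp(−0.04621·9) = 178.134 mg/L
Dose 7 (410 mg at t=24 h): 410·exp(−0.04621·5) = 325.417 mg/L
Dose 8 (315 mg at t=28 h): 315·exp(−0.04621·1) = 300.775 mg/L
C(29) = 85.093 + 36.223 + 90.943 + 143.596 + 271.464 + 178.134 + 325.417 + 300.775 = 1431.645 mg/L

1431.645 mg/L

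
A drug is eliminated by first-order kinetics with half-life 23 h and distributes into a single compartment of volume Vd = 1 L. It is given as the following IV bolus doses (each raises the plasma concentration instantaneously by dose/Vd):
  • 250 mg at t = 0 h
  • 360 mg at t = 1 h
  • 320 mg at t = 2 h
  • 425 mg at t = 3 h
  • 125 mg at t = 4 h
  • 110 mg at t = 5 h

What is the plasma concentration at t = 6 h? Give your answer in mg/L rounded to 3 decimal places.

k = ln 2 / 23 = 0.03014 per h
Dose 1 (250 mg at t=0 h): 250·exp(−0.03014·6) = 208.646 mg/L
Dose 2 (360 mg at t=1 h): 360·exp(−0.03014·5) = 309.643 mg/L
Dose 3 (320 mg at t=2 h): 320·exp(−0.03014·4) = 283.659 mg/L
Dose 4 (425 mg at t=3 h): 425·exp(−0.03014·3) = 388.261 mg/L
Dose 5 (125 mg at t=4 h): 125·exp(−0.03014·2) = 117.688 mg/L
Dose 6 (110 mg at t=5 h): 110·exp(−0.03014·1) = 106.734 mg/L
C(6) = 208.646 + 309.643 + 283.659 + 388.261 + 117.688 + 106.734 = 1414.632 mg/L

1414.632 mg/L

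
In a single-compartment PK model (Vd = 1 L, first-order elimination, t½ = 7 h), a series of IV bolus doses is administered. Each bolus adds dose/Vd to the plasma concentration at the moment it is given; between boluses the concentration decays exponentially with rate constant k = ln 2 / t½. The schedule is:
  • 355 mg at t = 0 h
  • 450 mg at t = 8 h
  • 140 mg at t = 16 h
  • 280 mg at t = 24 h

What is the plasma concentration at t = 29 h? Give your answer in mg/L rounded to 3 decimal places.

285.651 mg/L

k = ln 2 / 7 = 0.09902 per h
Dose 1 (355 mg at t=0 h): 355·exp(−0.09902·29) = 20.096 mg/L
Dose 2 (450 mg at t=8 h): 450·exp(−0.09902·21) = 56.250 mg/L
Dose 3 (140 mg at t=16 h): 140·exp(−0.09902·13) = 38.643 mg/L
Dose 4 (280 mg at t=24 h): 280·exp(−0.09902·5) = 170.662 mg/L
C(29) = 20.096 + 56.250 + 38.643 + 170.662 = 285.651 mg/L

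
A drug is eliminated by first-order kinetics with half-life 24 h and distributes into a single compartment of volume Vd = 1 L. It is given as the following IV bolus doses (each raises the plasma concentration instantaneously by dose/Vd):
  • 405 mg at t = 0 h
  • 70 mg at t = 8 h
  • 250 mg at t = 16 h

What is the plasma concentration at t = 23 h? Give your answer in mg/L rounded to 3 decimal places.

458.063 mg/L

k = ln 2 / 24 = 0.02888 per h
Dose 1 (405 mg at t=0 h): 405·exp(−0.02888·23) = 208.434 mg/L
Dose 2 (70 mg at t=8 h): 70·exp(−0.02888·15) = 45.389 mg/L
Dose 3 (250 mg at t=16 h): 250·exp(−0.02888·7) = 204.239 mg/L
C(23) = 208.434 + 45.389 + 204.239 = 458.063 mg/L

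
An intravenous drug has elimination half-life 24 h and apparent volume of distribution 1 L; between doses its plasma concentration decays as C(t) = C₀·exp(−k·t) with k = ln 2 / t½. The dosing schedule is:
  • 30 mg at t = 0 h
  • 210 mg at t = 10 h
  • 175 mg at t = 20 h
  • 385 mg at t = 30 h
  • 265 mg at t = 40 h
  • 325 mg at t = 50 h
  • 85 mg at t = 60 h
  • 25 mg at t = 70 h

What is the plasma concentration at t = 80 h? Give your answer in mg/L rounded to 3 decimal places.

439.120 mg/L

k = ln 2 / 24 = 0.02888 per h
Dose 1 (30 mg at t=0 h): 30·exp(−0.02888·80) = 2.976 mg/L
Dose 2 (210 mg at t=10 h): 210·exp(−0.02888·70) = 27.811 mg/L
Dose 3 (175 mg at t=20 h): 175·exp(−0.02888·60) = 30.936 mg/L
Dose 4 (385 mg at t=30 h): 385·exp(−0.02888·50) = 90.848 mg/L
Dose 5 (265 mg at t=40 h): 265·exp(−0.02888·40) = 83.470 mg/L
Dose 6 (325 mg at t=50 h): 325·exp(−0.02888·30) = 136.646 mg/L
Dose 7 (85 mg at t=60 h): 85·exp(−0.02888·20) = 47.705 mg/L
Dose 8 (25 mg at t=70 h): 25·exp(−0.02888·10) = 18.729 mg/L
C(80) = 2.976 + 27.811 + 30.936 + 90.848 + 83.470 + 136.646 + 47.705 + 18.729 = 439.120 mg/L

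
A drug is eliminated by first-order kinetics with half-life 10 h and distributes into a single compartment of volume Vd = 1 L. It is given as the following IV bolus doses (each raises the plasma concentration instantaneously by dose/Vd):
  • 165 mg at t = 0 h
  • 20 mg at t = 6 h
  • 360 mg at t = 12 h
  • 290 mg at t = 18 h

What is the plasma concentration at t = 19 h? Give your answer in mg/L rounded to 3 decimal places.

k = ln 2 / 10 = 0.06931 per h
Dose 1 (165 mg at t=0 h): 165·exp(−0.06931·19) = 44.211 mg/L
Dose 2 (20 mg at t=6 h): 20·exp(−0.06931·13) = 8.123 mg/L
Dose 3 (360 mg at t=12 h): 360·exp(−0.06931·7) = 221.606 mg/L
Dose 4 (290 mg at t=18 h): 290·exp(−0.06931·1) = 270.580 mg/L
C(19) = 44.211 + 8.123 + 221.606 + 270.580 = 544.519 mg/L

544.519 mg/L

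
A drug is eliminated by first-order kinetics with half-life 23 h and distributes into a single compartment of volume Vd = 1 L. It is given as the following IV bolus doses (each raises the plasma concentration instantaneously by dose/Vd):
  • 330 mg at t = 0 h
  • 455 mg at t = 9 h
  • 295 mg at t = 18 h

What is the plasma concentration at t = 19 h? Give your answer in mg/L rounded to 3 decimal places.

808.992 mg/L

k = ln 2 / 23 = 0.03014 per h
Dose 1 (330 mg at t=0 h): 330·exp(−0.03014·19) = 186.139 mg/L
Dose 2 (455 mg at t=9 h): 455·exp(−0.03014·10) = 336.611 mg/L
Dose 3 (295 mg at t=18 h): 295·exp(−0.03014·1) = 286.242 mg/L
C(19) = 186.139 + 336.611 + 286.242 = 808.992 mg/L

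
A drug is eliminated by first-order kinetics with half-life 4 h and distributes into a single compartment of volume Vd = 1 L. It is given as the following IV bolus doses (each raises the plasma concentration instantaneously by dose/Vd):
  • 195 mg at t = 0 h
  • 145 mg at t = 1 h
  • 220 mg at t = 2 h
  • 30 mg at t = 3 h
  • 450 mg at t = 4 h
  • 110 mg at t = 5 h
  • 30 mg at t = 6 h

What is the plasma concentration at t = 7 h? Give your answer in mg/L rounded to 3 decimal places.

587.318 mg/L

k = ln 2 / 4 = 0.17329 per h
Dose 1 (195 mg at t=0 h): 195·exp(−0.17329·7) = 57.974 mg/L
Dose 2 (145 mg at t=1 h): 145·exp(−0.17329·6) = 51.265 mg/L
Dose 3 (220 mg at t=2 h): 220·exp(−0.17329·5) = 92.499 mg/L
Dose 4 (30 mg at t=3 h): 30·exp(−0.17329·4) = 15.000 mg/L
Dose 5 (450 mg at t=4 h): 450·exp(−0.17329·3) = 267.572 mg/L
Dose 6 (110 mg at t=5 h): 110·exp(−0.17329·2) = 77.782 mg/L
Dose 7 (30 mg at t=6 h): 30·exp(−0.17329·1) = 25.227 mg/L
C(7) = 57.974 + 51.265 + 92.499 + 15.000 + 267.572 + 77.782 + 25.227 = 587.318 mg/L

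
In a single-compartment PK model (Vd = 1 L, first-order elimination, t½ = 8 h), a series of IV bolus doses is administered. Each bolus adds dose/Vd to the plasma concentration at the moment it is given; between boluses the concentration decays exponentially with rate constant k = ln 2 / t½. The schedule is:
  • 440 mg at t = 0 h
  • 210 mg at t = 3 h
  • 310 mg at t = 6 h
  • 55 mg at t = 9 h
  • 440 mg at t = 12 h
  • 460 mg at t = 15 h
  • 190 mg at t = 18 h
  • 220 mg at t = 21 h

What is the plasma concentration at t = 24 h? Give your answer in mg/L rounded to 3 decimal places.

818.298 mg/L

k = ln 2 / 8 = 0.08664 per h
Dose 1 (440 mg at t=0 h): 440·exp(−0.08664·24) = 55.000 mg/L
Dose 2 (210 mg at t=3 h): 210·exp(−0.08664·21) = 34.042 mg/L
Dose 3 (310 mg at t=6 h): 310·exp(−0.08664·18) = 65.169 mg/L
Dose 4 (55 mg at t=9 h): 55·exp(−0.08664·15) = 14.994 mg/L
Dose 5 (440 mg at t=12 h): 440·exp(−0.08664·12) = 155.563 mg/L
Dose 6 (460 mg at t=15 h): 460·exp(−0.08664·9) = 210.911 mg/L
Dose 7 (190 mg at t=18 h): 190·exp(−0.08664·6) = 112.975 mg/L
Dose 8 (220 mg at t=21 h): 220·exp(−0.08664·3) = 169.643 mg/L
C(24) = 55.000 + 34.042 + 65.169 + 14.994 + 155.563 + 210.911 + 112.975 + 169.643 = 818.298 mg/L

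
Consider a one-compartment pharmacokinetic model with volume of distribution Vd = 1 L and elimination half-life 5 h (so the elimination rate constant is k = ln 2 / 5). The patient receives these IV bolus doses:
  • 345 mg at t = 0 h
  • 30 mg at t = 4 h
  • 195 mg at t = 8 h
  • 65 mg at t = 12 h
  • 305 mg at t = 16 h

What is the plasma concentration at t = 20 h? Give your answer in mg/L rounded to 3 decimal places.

258.391 mg/L

k = ln 2 / 5 = 0.13863 per h
Dose 1 (345 mg at t=0 h): 345·exp(−0.13863·20) = 21.562 mg/L
Dose 2 (30 mg at t=4 h): 30·exp(−0.13863·16) = 3.265 mg/L
Dose 3 (195 mg at t=8 h): 195·exp(−0.13863·12) = 36.946 mg/L
Dose 4 (65 mg at t=12 h): 65·exp(−0.13863·8) = 21.442 mg/L
Dose 5 (305 mg at t=16 h): 305·exp(−0.13863·4) = 175.176 mg/L
C(20) = 21.562 + 3.265 + 36.946 + 21.442 + 175.176 = 258.391 mg/L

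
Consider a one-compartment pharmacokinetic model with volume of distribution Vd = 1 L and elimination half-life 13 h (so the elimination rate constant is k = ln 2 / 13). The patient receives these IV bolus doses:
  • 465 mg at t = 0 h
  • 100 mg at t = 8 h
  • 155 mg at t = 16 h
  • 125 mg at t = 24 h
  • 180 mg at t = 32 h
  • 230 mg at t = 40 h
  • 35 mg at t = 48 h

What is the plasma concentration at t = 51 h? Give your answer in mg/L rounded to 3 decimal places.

317.488 mg/L

k = ln 2 / 13 = 0.05332 per h
Dose 1 (465 mg at t=0 h): 465·exp(−0.05332·51) = 30.654 mg/L
Dose 2 (100 mg at t=8 h): 100·exp(−0.05332·43) = 10.099 mg/L
Dose 3 (155 mg at t=16 h): 155·exp(−0.05332·35) = 23.981 mg/L
Dose 4 (125 mg at t=24 h): 125·exp(−0.05332·27) = 29.627 mg/L
Dose 5 (180 mg at t=32 h): 180·exp(−0.05332·19) = 65.359 mg/L
Dose 6 (230 mg at t=40 h): 230·exp(−0.05332·11) = 127.941 mg/L
Dose 7 (35 mg at t=48 h): 35·exp(−0.05332·3) = 29.826 mg/L
C(51) = 30.654 + 10.099 + 23.981 + 29.627 + 65.359 + 127.941 + 29.826 = 317.488 mg/L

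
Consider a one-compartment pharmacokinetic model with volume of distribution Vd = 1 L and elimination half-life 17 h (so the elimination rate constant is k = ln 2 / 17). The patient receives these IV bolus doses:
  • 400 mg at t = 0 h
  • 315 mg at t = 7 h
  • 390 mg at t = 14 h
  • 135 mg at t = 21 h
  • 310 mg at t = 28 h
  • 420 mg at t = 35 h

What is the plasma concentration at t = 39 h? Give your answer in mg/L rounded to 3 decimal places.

927.282 mg/L

k = ln 2 / 17 = 0.04077 per h
Dose 1 (400 mg at t=0 h): 400·exp(−0.04077·39) = 81.557 mg/L
Dose 2 (315 mg at t=7 h): 315·exp(−0.04077·32) = 85.441 mg/L
Dose 3 (390 mg at t=14 h): 390·exp(−0.04077·25) = 140.726 mg/L
Dose 4 (135 mg at t=21 h): 135·exp(−0.04077·18) = 64.803 mg/L
Dose 5 (310 mg at t=28 h): 310·exp(−0.04077·11) = 197.960 mg/L
Dose 6 (420 mg at t=35 h): 420·exp(−0.04077·4) = 356.795 mg/L
C(39) = 81.557 + 85.441 + 140.726 + 64.803 + 197.960 + 356.795 = 927.282 mg/L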